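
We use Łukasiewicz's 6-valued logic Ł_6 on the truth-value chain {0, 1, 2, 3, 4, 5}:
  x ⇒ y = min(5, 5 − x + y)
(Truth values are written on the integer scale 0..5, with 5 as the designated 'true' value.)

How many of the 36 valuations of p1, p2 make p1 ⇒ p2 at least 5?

21

value 5: 21 assignments (counts)
value 4: 5 assignments
value 3: 4 assignments
value 2: 3 assignments
value 1: 2 assignments
value 0: 1 assignment
So 21 of the 36 assignments meet the threshold.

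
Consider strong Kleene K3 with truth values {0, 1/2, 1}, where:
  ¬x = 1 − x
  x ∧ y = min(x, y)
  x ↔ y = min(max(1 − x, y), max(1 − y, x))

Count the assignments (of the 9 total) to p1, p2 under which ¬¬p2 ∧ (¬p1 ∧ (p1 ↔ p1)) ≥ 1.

1

p1 = 0, p2 = 0 ↦ 0  <
p1 = 0, p2 = 1/2 ↦ 1/2  <
p1 = 0, p2 = 1 ↦ 1  ≥
p1 = 1/2, p2 = 0 ↦ 0  <
p1 = 1/2, p2 = 1/2 ↦ 1/2  <
p1 = 1/2, p2 = 1 ↦ 1/2  <
p1 = 1, p2 = 0 ↦ 0  <
p1 = 1, p2 = 1/2 ↦ 0  <
p1 = 1, p2 = 1 ↦ 0  <
So 1 of the 9 assignments meets the threshold.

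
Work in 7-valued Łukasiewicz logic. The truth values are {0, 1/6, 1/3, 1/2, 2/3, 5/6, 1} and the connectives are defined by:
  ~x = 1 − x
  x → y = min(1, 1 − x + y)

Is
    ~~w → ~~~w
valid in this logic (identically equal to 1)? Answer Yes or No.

No

Counterexample: take w = 2/3.
~w = ~2/3 = 1/3
~~w = ~1/3 = 2/3
~w = ~2/3 = 1/3
~~w = ~1/3 = 2/3
~~~w = ~2/3 = 1/3
~~w → ~~~w = 2/3 → 1/3 = 2/3
This gives 2/3 ≠ 1.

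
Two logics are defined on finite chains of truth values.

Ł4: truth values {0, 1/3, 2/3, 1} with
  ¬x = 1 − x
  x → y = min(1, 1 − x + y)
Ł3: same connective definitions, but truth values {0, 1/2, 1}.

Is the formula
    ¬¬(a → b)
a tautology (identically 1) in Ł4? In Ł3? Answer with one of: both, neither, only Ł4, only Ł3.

neither

In Ł4: at a = 1/3, b = 0 the value is 2/3 — not a tautology.
In Ł3: at a = 1/2, b = 0 the value is 1/2 — not a tautology.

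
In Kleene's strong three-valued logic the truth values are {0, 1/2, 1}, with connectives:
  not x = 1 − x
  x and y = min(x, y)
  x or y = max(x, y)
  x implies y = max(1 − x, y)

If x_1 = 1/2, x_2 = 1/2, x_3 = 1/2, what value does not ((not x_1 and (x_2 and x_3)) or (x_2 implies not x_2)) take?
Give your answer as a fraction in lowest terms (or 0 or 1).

1/2

not x_1 = not 1/2 = 1/2
x_2 and x_3 = 1/2 and 1/2 = 1/2
not x_1 and (x_2 and x_3) = 1/2 and 1/2 = 1/2
not x_2 = not 1/2 = 1/2
x_2 implies not x_2 = 1/2 implies 1/2 = 1/2
(not x_1 and (x_2 and x_3)) or (x_2 implies not x_2) = 1/2 or 1/2 = 1/2
not ((not x_1 and (x_2 and x_3)) or (x_2 implies not x_2)) = not 1/2 = 1/2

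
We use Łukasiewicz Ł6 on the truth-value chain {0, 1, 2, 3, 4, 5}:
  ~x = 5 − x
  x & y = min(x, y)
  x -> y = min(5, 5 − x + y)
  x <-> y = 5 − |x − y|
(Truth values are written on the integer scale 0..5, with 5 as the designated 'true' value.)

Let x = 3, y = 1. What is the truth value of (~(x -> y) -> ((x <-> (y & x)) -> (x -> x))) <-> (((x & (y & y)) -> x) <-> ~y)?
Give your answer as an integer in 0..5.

4

x -> y = 3 -> 1 = 3
~(x -> y) = ~3 = 2
y & x = 1 & 3 = 1
x <-> (y & x) = 3 <-> 1 = 3
x -> x = 3 -> 3 = 5
(x <-> (y & x)) -> (x -> x) = 3 -> 5 = 5
~(x -> y) -> ((x <-> (y & x)) -> (x -> x)) = 2 -> 5 = 5
y & y = 1 & 1 = 1
x & (y & y) = 3 & 1 = 1
(x & (y & y)) -> x = 1 -> 3 = 5
~y = ~1 = 4
((x & (y & y)) -> x) <-> ~y = 5 <-> 4 = 4
(~(x -> y) -> ((x <-> (y & x)) -> (x -> x))) <-> (((x & (y & y)) -> x) <-> ~y) = 5 <-> 4 = 4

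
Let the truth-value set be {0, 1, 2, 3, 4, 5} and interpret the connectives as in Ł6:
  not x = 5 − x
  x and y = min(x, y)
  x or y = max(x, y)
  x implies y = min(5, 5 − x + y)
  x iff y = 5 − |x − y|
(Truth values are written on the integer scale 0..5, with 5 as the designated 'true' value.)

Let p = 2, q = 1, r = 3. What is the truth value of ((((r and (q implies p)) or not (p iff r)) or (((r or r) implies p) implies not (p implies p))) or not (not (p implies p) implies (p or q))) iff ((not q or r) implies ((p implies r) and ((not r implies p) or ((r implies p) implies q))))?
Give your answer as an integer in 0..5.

q implies p = 1 implies 2 = 5
r and (q implies p) = 3 and 5 = 3
p iff r = 2 iff 3 = 4
not (p iff r) = not 4 = 1
(r and (q implies p)) or not (p iff r) = 3 or 1 = 3
r or r = 3 or 3 = 3
(r or r) implies p = 3 implies 2 = 4
p implies p = 2 implies 2 = 5
not (p implies p) = not 5 = 0
((r or r) implies p) implies not (p implies p) = 4 implies 0 = 1
((r and (q implies p)) or not (p iff r)) or (((r or r) implies p) implies not (p implies p)) = 3 or 1 = 3
p implies p = 2 implies 2 = 5
not (p implies p) = not 5 = 0
p or q = 2 or 1 = 2
not (p implies p) implies (p or q) = 0 implies 2 = 5
not (not (p implies p) implies (p or q)) = not 5 = 0
(((r and (q implies p)) or not (p iff r)) or (((r or r) implies p) implies not (p implies p))) or not (not (p implies p) implies (p or q)) = 3 or 0 = 3
not q = not 1 = 4
not q or r = 4 or 3 = 4
p implies r = 2 implies 3 = 5
not r = not 3 = 2
not r implies p = 2 implies 2 = 5
r implies p = 3 implies 2 = 4
(r implies p) implies q = 4 implies 1 = 2
(not r implies p) or ((r implies p) implies q) = 5 or 2 = 5
(p implies r) and ((not r implies p) or ((r implies p) implies q)) = 5 and 5 = 5
(not q or r) implies ((p implies r) and ((not r implies p) or ((r implies p) implies q))) = 4 implies 5 = 5
((((r and (q implies p)) or not (p iff r)) or (((r or r) implies p) implies not (p implies p))) or not (not (p implies p) implies (p or q))) iff ((not q or r) implies ((p implies r) and ((not r implies p) or ((r implies p) implies q)))) = 3 iff 5 = 3

3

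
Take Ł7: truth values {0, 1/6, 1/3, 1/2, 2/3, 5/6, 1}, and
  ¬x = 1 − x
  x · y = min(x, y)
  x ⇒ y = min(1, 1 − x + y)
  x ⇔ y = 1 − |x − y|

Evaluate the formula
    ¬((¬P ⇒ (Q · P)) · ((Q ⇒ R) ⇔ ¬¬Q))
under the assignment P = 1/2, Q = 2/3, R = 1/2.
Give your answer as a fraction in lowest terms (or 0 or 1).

1/6

¬P = ¬1/2 = 1/2
Q · P = 2/3 · 1/2 = 1/2
¬P ⇒ (Q · P) = 1/2 ⇒ 1/2 = 1
Q ⇒ R = 2/3 ⇒ 1/2 = 5/6
¬Q = ¬2/3 = 1/3
¬¬Q = ¬1/3 = 2/3
(Q ⇒ R) ⇔ ¬¬Q = 5/6 ⇔ 2/3 = 5/6
(¬P ⇒ (Q · P)) · ((Q ⇒ R) ⇔ ¬¬Q) = 1 · 5/6 = 5/6
¬((¬P ⇒ (Q · P)) · ((Q ⇒ R) ⇔ ¬¬Q)) = ¬5/6 = 1/6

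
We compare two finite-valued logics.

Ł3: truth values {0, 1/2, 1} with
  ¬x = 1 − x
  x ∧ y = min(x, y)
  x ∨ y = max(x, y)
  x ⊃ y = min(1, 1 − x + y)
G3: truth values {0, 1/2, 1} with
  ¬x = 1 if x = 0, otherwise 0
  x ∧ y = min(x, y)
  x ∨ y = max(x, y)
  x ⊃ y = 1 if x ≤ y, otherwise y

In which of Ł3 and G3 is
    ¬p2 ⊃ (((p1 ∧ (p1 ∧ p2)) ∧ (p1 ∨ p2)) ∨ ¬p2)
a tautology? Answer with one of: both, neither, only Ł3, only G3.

In Ł3: every assignment gives 1 — tautology.
In G3: every assignment gives 1 — tautology.

both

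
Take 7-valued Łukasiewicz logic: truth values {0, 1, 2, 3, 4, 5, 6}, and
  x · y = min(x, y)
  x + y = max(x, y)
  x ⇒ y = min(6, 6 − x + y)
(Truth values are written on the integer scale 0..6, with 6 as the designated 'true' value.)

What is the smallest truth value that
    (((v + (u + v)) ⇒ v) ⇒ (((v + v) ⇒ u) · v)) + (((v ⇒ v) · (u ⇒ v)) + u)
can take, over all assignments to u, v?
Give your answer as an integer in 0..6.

3

Take u = 3, v = 0:
u + v = 3 + 0 = 3
v + (u + v) = 0 + 3 = 3
(v + (u + v)) ⇒ v = 3 ⇒ 0 = 3
v + v = 0 + 0 = 0
(v + v) ⇒ u = 0 ⇒ 3 = 6
((v + v) ⇒ u) · v = 6 · 0 = 0
((v + (u + v)) ⇒ v) ⇒ (((v + v) ⇒ u) · v) = 3 ⇒ 0 = 3
v ⇒ v = 0 ⇒ 0 = 6
u ⇒ v = 3 ⇒ 0 = 3
(v ⇒ v) · (u ⇒ v) = 6 · 3 = 3
((v ⇒ v) · (u ⇒ v)) + u = 3 + 3 = 3
(((v + (u + v)) ⇒ v) ⇒ (((v + v) ⇒ u) · v)) + (((v ⇒ v) · (u ⇒ v)) + u) = 3 + 3 = 3
No assignment yields a value below 3, so this is the minimum.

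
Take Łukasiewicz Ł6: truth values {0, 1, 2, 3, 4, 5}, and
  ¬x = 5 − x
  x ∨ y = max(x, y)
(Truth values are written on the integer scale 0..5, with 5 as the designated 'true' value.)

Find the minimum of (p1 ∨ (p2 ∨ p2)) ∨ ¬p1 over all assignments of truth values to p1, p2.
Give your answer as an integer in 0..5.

Take p1 = 2, p2 = 0:
p2 ∨ p2 = 0 ∨ 0 = 0
p1 ∨ (p2 ∨ p2) = 2 ∨ 0 = 2
¬p1 = ¬2 = 3
(p1 ∨ (p2 ∨ p2)) ∨ ¬p1 = 2 ∨ 3 = 3
No assignment yields a value below 3, so this is the minimum.

3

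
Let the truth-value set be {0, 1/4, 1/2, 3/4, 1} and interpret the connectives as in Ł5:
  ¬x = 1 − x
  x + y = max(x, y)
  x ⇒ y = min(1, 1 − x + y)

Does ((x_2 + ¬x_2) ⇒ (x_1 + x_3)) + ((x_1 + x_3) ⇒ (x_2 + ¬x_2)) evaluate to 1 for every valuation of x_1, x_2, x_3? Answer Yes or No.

At x_1 = 1, x_2 = 3/4, x_3 = 1/2, for instance:
¬x_2 = ¬3/4 = 1/4
x_2 + ¬x_2 = 3/4 + 1/4 = 3/4
x_1 + x_3 = 1 + 1/2 = 1
(x_2 + ¬x_2) ⇒ (x_1 + x_3) = 3/4 ⇒ 1 = 1
(x_1 + x_3) ⇒ (x_2 + ¬x_2) = 1 ⇒ 3/4 = 3/4
((x_2 + ¬x_2) ⇒ (x_1 + x_3)) + ((x_1 + x_3) ⇒ (x_2 + ¬x_2)) = 1 + 3/4 = 1
and checking the remaining 124 assignments likewise gives ≥ 1 in every case.

Yes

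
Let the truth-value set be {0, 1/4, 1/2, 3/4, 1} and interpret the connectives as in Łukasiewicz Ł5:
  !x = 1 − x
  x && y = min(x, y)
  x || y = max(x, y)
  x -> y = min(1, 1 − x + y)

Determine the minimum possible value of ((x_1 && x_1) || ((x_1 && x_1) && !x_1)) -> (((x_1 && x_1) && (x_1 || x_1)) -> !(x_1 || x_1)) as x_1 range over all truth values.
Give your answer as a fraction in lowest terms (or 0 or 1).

Take x_1 = 1:
x_1 && x_1 = 1 && 1 = 1
x_1 && x_1 = 1 && 1 = 1
!x_1 = !1 = 0
(x_1 && x_1) && !x_1 = 1 && 0 = 0
(x_1 && x_1) || ((x_1 && x_1) && !x_1) = 1 || 0 = 1
x_1 && x_1 = 1 && 1 = 1
x_1 || x_1 = 1 || 1 = 1
(x_1 && x_1) && (x_1 || x_1) = 1 && 1 = 1
x_1 || x_1 = 1 || 1 = 1
!(x_1 || x_1) = !1 = 0
((x_1 && x_1) && (x_1 || x_1)) -> !(x_1 || x_1) = 1 -> 0 = 0
((x_1 && x_1) || ((x_1 && x_1) && !x_1)) -> (((x_1 && x_1) && (x_1 || x_1)) -> !(x_1 || x_1)) = 1 -> 0 = 0
No assignment yields a value below 0, so this is the minimum.

0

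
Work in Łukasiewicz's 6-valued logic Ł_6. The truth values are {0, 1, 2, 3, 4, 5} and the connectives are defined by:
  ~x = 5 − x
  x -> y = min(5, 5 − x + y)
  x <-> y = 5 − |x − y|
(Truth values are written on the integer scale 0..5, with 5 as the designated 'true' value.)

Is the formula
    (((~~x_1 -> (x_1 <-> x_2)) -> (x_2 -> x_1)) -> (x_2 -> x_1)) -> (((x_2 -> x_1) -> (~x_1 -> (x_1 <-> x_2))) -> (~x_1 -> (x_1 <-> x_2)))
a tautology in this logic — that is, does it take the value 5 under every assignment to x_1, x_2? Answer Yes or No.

Counterexample: take x_1 = 0, x_2 = 1.
~x_1 = ~0 = 5
~~x_1 = ~5 = 0
x_1 <-> x_2 = 0 <-> 1 = 4
~~x_1 -> (x_1 <-> x_2) = 0 -> 4 = 5
x_2 -> x_1 = 1 -> 0 = 4
(~~x_1 -> (x_1 <-> x_2)) -> (x_2 -> x_1) = 5 -> 4 = 4
x_2 -> x_1 = 1 -> 0 = 4
((~~x_1 -> (x_1 <-> x_2)) -> (x_2 -> x_1)) -> (x_2 -> x_1) = 4 -> 4 = 5
x_2 -> x_1 = 1 -> 0 = 4
~x_1 = ~0 = 5
x_1 <-> x_2 = 0 <-> 1 = 4
~x_1 -> (x_1 <-> x_2) = 5 -> 4 = 4
(x_2 -> x_1) -> (~x_1 -> (x_1 <-> x_2)) = 4 -> 4 = 5
~x_1 = ~0 = 5
x_1 <-> x_2 = 0 <-> 1 = 4
~x_1 -> (x_1 <-> x_2) = 5 -> 4 = 4
((x_2 -> x_1) -> (~x_1 -> (x_1 <-> x_2))) -> (~x_1 -> (x_1 <-> x_2)) = 5 -> 4 = 4
(((~~x_1 -> (x_1 <-> x_2)) -> (x_2 -> x_1)) -> (x_2 -> x_1)) -> (((x_2 -> x_1) -> (~x_1 -> (x_1 <-> x_2))) -> (~x_1 -> (x_1 <-> x_2))) = 5 -> 4 = 4
This gives 4 ≠ 5.

No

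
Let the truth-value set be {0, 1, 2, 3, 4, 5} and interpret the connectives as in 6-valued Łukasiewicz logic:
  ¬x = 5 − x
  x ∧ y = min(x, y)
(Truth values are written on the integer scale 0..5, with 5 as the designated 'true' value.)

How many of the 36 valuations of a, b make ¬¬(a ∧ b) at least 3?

value 5: 1 assignment (counts)
value 4: 3 assignments (counts)
value 3: 5 assignments (counts)
value 2: 7 assignments
value 1: 9 assignments
value 0: 11 assignments
So 9 of the 36 assignments meet the threshold.

9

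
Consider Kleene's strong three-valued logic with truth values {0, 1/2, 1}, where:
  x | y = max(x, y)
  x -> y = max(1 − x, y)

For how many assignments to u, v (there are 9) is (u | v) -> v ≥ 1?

u = 0, v = 0 ↦ 1  ≥
u = 0, v = 1/2 ↦ 1/2  <
u = 0, v = 1 ↦ 1  ≥
u = 1/2, v = 0 ↦ 1/2  <
u = 1/2, v = 1/2 ↦ 1/2  <
u = 1/2, v = 1 ↦ 1  ≥
u = 1, v = 0 ↦ 0  <
u = 1, v = 1/2 ↦ 1/2  <
u = 1, v = 1 ↦ 1  ≥
So 4 of the 9 assignments meet the threshold.

4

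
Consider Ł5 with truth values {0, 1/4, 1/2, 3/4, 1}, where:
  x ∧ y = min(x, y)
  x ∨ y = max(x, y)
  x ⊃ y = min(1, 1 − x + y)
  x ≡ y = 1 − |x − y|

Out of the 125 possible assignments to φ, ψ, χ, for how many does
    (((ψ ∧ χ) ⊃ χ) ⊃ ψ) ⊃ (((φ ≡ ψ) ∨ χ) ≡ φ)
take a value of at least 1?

value 1: 105 assignments (counts)
value 3/4: 10 assignments
value 1/2: 6 assignments
value 1/4: 3 assignments
value 0: 1 assignment
So 105 of the 125 assignments meet the threshold.

105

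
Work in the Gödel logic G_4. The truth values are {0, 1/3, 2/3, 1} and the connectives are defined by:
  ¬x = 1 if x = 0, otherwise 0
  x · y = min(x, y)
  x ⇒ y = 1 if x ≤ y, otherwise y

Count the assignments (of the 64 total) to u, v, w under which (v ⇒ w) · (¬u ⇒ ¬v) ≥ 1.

value 1: 34 assignments (counts)
value 2/3: 3 assignments
value 1/3: 6 assignments
value 0: 21 assignments
So 34 of the 64 assignments meet the threshold.

34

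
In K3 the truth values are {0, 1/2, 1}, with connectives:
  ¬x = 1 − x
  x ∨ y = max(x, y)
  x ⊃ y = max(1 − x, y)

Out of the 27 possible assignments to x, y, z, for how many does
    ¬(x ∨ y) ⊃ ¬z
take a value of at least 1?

19

value 1: 19 assignments (counts)
value 1/2: 7 assignments
value 0: 1 assignment
So 19 of the 27 assignments meet the threshold.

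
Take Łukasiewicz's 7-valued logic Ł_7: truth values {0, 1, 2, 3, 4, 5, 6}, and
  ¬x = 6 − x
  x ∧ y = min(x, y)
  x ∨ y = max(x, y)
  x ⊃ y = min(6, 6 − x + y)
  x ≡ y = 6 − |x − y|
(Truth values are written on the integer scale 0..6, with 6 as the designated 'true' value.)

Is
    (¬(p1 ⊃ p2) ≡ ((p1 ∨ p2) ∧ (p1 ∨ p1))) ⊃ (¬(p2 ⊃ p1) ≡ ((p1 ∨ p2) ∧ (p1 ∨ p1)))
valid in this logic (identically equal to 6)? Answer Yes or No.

Counterexample: take p1 = 0, p2 = 1.
p1 ⊃ p2 = 0 ⊃ 1 = 6
¬(p1 ⊃ p2) = ¬6 = 0
p1 ∨ p2 = 0 ∨ 1 = 1
p1 ∨ p1 = 0 ∨ 0 = 0
(p1 ∨ p2) ∧ (p1 ∨ p1) = 1 ∧ 0 = 0
¬(p1 ⊃ p2) ≡ ((p1 ∨ p2) ∧ (p1 ∨ p1)) = 0 ≡ 0 = 6
p2 ⊃ p1 = 1 ⊃ 0 = 5
¬(p2 ⊃ p1) = ¬5 = 1
p1 ∨ p2 = 0 ∨ 1 = 1
p1 ∨ p1 = 0 ∨ 0 = 0
(p1 ∨ p2) ∧ (p1 ∨ p1) = 1 ∧ 0 = 0
¬(p2 ⊃ p1) ≡ ((p1 ∨ p2) ∧ (p1 ∨ p1)) = 1 ≡ 0 = 5
(¬(p1 ⊃ p2) ≡ ((p1 ∨ p2) ∧ (p1 ∨ p1))) ⊃ (¬(p2 ⊃ p1) ≡ ((p1 ∨ p2) ∧ (p1 ∨ p1))) = 6 ⊃ 5 = 5
This gives 5 ≠ 6.

No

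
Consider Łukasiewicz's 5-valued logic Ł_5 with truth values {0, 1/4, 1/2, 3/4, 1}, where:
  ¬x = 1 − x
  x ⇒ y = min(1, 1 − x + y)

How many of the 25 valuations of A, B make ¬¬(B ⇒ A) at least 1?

15

value 1: 15 assignments (counts)
value 3/4: 4 assignments
value 1/2: 3 assignments
value 1/4: 2 assignments
value 0: 1 assignment
So 15 of the 25 assignments meet the threshold.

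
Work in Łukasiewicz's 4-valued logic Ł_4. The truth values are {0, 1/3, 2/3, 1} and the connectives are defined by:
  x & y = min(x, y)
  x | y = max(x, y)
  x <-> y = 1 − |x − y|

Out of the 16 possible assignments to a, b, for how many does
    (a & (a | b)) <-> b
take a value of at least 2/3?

10

a = 0, b = 0 ↦ 1  ≥
a = 0, b = 1/3 ↦ 2/3  ≥
a = 0, b = 2/3 ↦ 1/3  <
a = 0, b = 1 ↦ 0  <
a = 1/3, b = 0 ↦ 2/3  ≥
a = 1/3, b = 1/3 ↦ 1  ≥
a = 1/3, b = 2/3 ↦ 2/3  ≥
a = 1/3, b = 1 ↦ 1/3  <
a = 2/3, b = 0 ↦ 1/3  <
a = 2/3, b = 1/3 ↦ 2/3  ≥
a = 2/3, b = 2/3 ↦ 1  ≥
a = 2/3, b = 1 ↦ 2/3  ≥
a = 1, b = 0 ↦ 0  <
a = 1, b = 1/3 ↦ 1/3  <
a = 1, b = 2/3 ↦ 2/3  ≥
a = 1, b = 1 ↦ 1  ≥
So 10 of the 16 assignments meet the threshold.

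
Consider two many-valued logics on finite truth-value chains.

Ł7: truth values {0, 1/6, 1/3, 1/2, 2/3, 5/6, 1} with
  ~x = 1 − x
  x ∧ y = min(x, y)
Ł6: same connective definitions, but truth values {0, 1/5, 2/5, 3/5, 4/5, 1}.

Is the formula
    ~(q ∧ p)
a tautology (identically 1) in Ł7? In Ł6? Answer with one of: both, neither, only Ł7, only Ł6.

neither

In Ł7: at p = 1/6, q = 1/6 the value is 5/6 — not a tautology.
In Ł6: at p = 1/5, q = 1/5 the value is 4/5 — not a tautology.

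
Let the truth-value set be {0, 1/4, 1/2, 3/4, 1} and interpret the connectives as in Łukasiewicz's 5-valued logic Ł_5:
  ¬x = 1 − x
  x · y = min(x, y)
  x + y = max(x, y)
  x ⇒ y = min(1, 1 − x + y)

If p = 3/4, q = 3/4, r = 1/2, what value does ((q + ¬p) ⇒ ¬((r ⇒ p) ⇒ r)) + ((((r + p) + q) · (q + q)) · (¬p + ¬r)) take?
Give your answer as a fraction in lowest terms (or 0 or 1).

3/4

¬p = ¬3/4 = 1/4
q + ¬p = 3/4 + 1/4 = 3/4
r ⇒ p = 1/2 ⇒ 3/4 = 1
(r ⇒ p) ⇒ r = 1 ⇒ 1/2 = 1/2
¬((r ⇒ p) ⇒ r) = ¬1/2 = 1/2
(q + ¬p) ⇒ ¬((r ⇒ p) ⇒ r) = 3/4 ⇒ 1/2 = 3/4
r + p = 1/2 + 3/4 = 3/4
(r + p) + q = 3/4 + 3/4 = 3/4
q + q = 3/4 + 3/4 = 3/4
((r + p) + q) · (q + q) = 3/4 · 3/4 = 3/4
¬p = ¬3/4 = 1/4
¬r = ¬1/2 = 1/2
¬p + ¬r = 1/4 + 1/2 = 1/2
(((r + p) + q) · (q + q)) · (¬p + ¬r) = 3/4 · 1/2 = 1/2
((q + ¬p) ⇒ ¬((r ⇒ p) ⇒ r)) + ((((r + p) + q) · (q + q)) · (¬p + ¬r)) = 3/4 + 1/2 = 3/4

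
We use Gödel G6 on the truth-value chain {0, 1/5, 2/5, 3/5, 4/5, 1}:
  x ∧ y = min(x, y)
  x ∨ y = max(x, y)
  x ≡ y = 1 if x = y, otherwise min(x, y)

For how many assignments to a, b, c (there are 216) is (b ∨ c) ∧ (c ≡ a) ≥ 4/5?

value 1: 11 assignments (counts)
value 4/5: 21 assignments (counts)
value 3/5: 31 assignments
value 2/5: 41 assignments
value 1/5: 51 assignments
value 0: 61 assignments
So 32 of the 216 assignments meet the threshold.

32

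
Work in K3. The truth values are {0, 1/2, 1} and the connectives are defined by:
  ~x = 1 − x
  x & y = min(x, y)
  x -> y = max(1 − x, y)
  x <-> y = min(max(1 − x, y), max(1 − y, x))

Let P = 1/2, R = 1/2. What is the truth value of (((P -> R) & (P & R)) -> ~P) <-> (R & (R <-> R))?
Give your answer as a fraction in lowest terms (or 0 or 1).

P -> R = 1/2 -> 1/2 = 1/2
P & R = 1/2 & 1/2 = 1/2
(P -> R) & (P & R) = 1/2 & 1/2 = 1/2
~P = ~1/2 = 1/2
((P -> R) & (P & R)) -> ~P = 1/2 -> 1/2 = 1/2
R <-> R = 1/2 <-> 1/2 = 1/2
R & (R <-> R) = 1/2 & 1/2 = 1/2
(((P -> R) & (P & R)) -> ~P) <-> (R & (R <-> R)) = 1/2 <-> 1/2 = 1/2

1/2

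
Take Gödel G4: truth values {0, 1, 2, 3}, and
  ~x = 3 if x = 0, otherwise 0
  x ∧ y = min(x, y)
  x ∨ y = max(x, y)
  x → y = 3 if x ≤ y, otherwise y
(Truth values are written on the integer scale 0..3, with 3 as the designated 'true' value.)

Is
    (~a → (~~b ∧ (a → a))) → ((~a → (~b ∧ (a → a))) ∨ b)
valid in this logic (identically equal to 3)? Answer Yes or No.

No

Counterexample: take a = 0, b = 1.
~a = ~0 = 3
~b = ~1 = 0
~~b = ~0 = 3
a → a = 0 → 0 = 3
~~b ∧ (a → a) = 3 ∧ 3 = 3
~a → (~~b ∧ (a → a)) = 3 → 3 = 3
~a = ~0 = 3
~b = ~1 = 0
a → a = 0 → 0 = 3
~b ∧ (a → a) = 0 ∧ 3 = 0
~a → (~b ∧ (a → a)) = 3 → 0 = 0
(~a → (~b ∧ (a → a))) ∨ b = 0 ∨ 1 = 1
(~a → (~~b ∧ (a → a))) → ((~a → (~b ∧ (a → a))) ∨ b) = 3 → 1 = 1
This gives 1 ≠ 3.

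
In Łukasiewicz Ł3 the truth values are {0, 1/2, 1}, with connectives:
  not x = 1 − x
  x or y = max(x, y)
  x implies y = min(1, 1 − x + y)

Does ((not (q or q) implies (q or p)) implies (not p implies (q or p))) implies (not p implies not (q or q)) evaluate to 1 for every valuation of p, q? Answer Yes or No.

No

Counterexample: take p = 0, q = 1.
q or q = 1 or 1 = 1
not (q or q) = not 1 = 0
q or p = 1 or 0 = 1
not (q or q) implies (q or p) = 0 implies 1 = 1
not p = not 0 = 1
not p implies (q or p) = 1 implies 1 = 1
(not (q or q) implies (q or p)) implies (not p implies (q or p)) = 1 implies 1 = 1
not p implies not (q or q) = 1 implies 0 = 0
((not (q or q) implies (q or p)) implies (not p implies (q or p))) implies (not p implies not (q or q)) = 1 implies 0 = 0
This gives 0 ≠ 1.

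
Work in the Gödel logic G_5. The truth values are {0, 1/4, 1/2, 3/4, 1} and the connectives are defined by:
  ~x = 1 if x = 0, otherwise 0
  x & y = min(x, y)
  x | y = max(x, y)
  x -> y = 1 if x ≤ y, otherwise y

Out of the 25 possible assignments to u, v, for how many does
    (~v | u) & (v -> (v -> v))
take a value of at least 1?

9

value 1: 9 assignments (counts)
value 3/4: 4 assignments
value 1/2: 4 assignments
value 1/4: 4 assignments
value 0: 4 assignments
So 9 of the 25 assignments meet the threshold.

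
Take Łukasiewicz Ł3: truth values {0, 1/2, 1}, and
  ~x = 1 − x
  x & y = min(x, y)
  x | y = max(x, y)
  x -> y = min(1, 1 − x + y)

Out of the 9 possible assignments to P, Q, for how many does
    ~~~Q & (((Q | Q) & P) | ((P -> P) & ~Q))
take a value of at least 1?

3

P = 0, Q = 0 ↦ 1  ≥
P = 0, Q = 1/2 ↦ 1/2  <
P = 0, Q = 1 ↦ 0  <
P = 1/2, Q = 0 ↦ 1  ≥
P = 1/2, Q = 1/2 ↦ 1/2  <
P = 1/2, Q = 1 ↦ 0  <
P = 1, Q = 0 ↦ 1  ≥
P = 1, Q = 1/2 ↦ 1/2  <
P = 1, Q = 1 ↦ 0  <
So 3 of the 9 assignments meet the threshold.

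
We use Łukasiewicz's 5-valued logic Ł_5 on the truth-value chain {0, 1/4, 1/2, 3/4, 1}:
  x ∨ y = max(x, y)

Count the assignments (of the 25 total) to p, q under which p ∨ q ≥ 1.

9

value 1: 9 assignments (counts)
value 3/4: 7 assignments
value 1/2: 5 assignments
value 1/4: 3 assignments
value 0: 1 assignment
So 9 of the 25 assignments meet the threshold.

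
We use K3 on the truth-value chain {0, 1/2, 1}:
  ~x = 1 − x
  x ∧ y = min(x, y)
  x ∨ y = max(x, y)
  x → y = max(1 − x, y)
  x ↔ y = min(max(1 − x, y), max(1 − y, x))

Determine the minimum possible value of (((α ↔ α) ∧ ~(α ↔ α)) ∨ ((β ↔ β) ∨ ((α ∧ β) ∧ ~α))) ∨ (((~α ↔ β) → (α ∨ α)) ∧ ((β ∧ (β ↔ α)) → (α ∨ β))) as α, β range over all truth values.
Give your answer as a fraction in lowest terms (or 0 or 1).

Take α = 0, β = 1/2:
α ↔ α = 0 ↔ 0 = 1
α ↔ α = 0 ↔ 0 = 1
~(α ↔ α) = ~1 = 0
(α ↔ α) ∧ ~(α ↔ α) = 1 ∧ 0 = 0
β ↔ β = 1/2 ↔ 1/2 = 1/2
α ∧ β = 0 ∧ 1/2 = 0
~α = ~0 = 1
(α ∧ β) ∧ ~α = 0 ∧ 1 = 0
(β ↔ β) ∨ ((α ∧ β) ∧ ~α) = 1/2 ∨ 0 = 1/2
((α ↔ α) ∧ ~(α ↔ α)) ∨ ((β ↔ β) ∨ ((α ∧ β) ∧ ~α)) = 0 ∨ 1/2 = 1/2
~α = ~0 = 1
~α ↔ β = 1 ↔ 1/2 = 1/2
α ∨ α = 0 ∨ 0 = 0
(~α ↔ β) → (α ∨ α) = 1/2 → 0 = 1/2
β ↔ α = 1/2 ↔ 0 = 1/2
β ∧ (β ↔ α) = 1/2 ∧ 1/2 = 1/2
α ∨ β = 0 ∨ 1/2 = 1/2
(β ∧ (β ↔ α)) → (α ∨ β) = 1/2 → 1/2 = 1/2
((~α ↔ β) → (α ∨ α)) ∧ ((β ∧ (β ↔ α)) → (α ∨ β)) = 1/2 ∧ 1/2 = 1/2
(((α ↔ α) ∧ ~(α ↔ α)) ∨ ((β ↔ β) ∨ ((α ∧ β) ∧ ~α))) ∨ (((~α ↔ β) → (α ∨ α)) ∧ ((β ∧ (β ↔ α)) → (α ∨ β))) = 1/2 ∨ 1/2 = 1/2
No assignment yields a value below 1/2, so this is the minimum.

1/2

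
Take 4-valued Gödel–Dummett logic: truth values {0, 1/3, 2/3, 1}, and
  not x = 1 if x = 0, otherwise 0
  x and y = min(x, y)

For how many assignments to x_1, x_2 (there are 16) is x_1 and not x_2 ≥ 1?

x_1 = 0, x_2 = 0 ↦ 0  <
x_1 = 0, x_2 = 1/3 ↦ 0  <
x_1 = 0, x_2 = 2/3 ↦ 0  <
x_1 = 0, x_2 = 1 ↦ 0  <
x_1 = 1/3, x_2 = 0 ↦ 1/3  <
x_1 = 1/3, x_2 = 1/3 ↦ 0  <
x_1 = 1/3, x_2 = 2/3 ↦ 0  <
x_1 = 1/3, x_2 = 1 ↦ 0  <
x_1 = 2/3, x_2 = 0 ↦ 2/3  <
x_1 = 2/3, x_2 = 1/3 ↦ 0  <
x_1 = 2/3, x_2 = 2/3 ↦ 0  <
x_1 = 2/3, x_2 = 1 ↦ 0  <
x_1 = 1, x_2 = 0 ↦ 1  ≥
x_1 = 1, x_2 = 1/3 ↦ 0  <
x_1 = 1, x_2 = 2/3 ↦ 0  <
x_1 = 1, x_2 = 1 ↦ 0  <
So 1 of the 16 assignments meets the threshold.

1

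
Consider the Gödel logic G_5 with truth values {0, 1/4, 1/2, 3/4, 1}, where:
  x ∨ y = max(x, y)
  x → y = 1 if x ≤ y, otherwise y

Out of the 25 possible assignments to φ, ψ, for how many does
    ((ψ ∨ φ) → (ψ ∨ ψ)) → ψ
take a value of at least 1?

15

value 1: 15 assignments (counts)
value 3/4: 4 assignments
value 1/2: 3 assignments
value 1/4: 2 assignments
value 0: 1 assignment
So 15 of the 25 assignments meet the threshold.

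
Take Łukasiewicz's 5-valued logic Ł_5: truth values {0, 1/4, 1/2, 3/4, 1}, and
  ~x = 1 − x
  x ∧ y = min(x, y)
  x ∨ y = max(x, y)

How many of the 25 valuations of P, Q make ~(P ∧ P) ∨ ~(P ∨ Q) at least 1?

5

value 1: 5 assignments (counts)
value 3/4: 5 assignments
value 1/2: 5 assignments
value 1/4: 5 assignments
value 0: 5 assignments
So 5 of the 25 assignments meet the threshold.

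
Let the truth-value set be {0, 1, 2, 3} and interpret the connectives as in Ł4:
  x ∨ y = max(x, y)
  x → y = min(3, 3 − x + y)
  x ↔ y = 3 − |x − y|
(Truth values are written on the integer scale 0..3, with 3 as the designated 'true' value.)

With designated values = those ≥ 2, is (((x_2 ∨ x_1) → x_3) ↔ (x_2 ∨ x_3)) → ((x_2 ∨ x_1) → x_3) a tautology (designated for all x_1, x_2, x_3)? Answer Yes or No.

No

Counterexample: take x_1 = 2, x_2 = 1, x_3 = 0.
x_2 ∨ x_1 = 1 ∨ 2 = 2
(x_2 ∨ x_1) → x_3 = 2 → 0 = 1
x_2 ∨ x_3 = 1 ∨ 0 = 1
((x_2 ∨ x_1) → x_3) ↔ (x_2 ∨ x_3) = 1 ↔ 1 = 3
x_2 ∨ x_1 = 1 ∨ 2 = 2
(x_2 ∨ x_1) → x_3 = 2 → 0 = 1
(((x_2 ∨ x_1) → x_3) ↔ (x_2 ∨ x_3)) → ((x_2 ∨ x_1) → x_3) = 3 → 1 = 1
This gives 1, which is below 2.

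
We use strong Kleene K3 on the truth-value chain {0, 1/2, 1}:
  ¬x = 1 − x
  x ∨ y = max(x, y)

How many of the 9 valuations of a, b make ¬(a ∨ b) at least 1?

a = 0, b = 0 ↦ 1  ≥
a = 0, b = 1/2 ↦ 1/2  <
a = 0, b = 1 ↦ 0  <
a = 1/2, b = 0 ↦ 1/2  <
a = 1/2, b = 1/2 ↦ 1/2  <
a = 1/2, b = 1 ↦ 0  <
a = 1, b = 0 ↦ 0  <
a = 1, b = 1/2 ↦ 0  <
a = 1, b = 1 ↦ 0  <
So 1 of the 9 assignments meets the threshold.

1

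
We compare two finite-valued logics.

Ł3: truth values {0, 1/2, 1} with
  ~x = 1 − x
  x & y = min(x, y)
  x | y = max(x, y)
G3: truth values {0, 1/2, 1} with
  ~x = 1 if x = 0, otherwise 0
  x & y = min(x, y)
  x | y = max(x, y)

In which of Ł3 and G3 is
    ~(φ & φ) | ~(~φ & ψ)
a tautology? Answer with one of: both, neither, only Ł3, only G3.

only G3

In Ł3: at φ = 1/2, ψ = 1/2 the value is 1/2 — not a tautology.
In G3: every assignment gives 1 — tautology.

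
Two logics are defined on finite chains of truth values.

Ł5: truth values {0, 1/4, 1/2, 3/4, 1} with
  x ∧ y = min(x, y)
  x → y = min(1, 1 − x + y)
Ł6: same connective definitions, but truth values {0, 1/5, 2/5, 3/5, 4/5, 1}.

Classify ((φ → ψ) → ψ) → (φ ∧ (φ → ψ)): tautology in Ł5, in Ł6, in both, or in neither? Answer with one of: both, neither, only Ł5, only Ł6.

neither

In Ł5: at φ = 0, ψ = 1/4 the value is 3/4 — not a tautology.
In Ł6: at φ = 0, ψ = 1/5 the value is 4/5 — not a tautology.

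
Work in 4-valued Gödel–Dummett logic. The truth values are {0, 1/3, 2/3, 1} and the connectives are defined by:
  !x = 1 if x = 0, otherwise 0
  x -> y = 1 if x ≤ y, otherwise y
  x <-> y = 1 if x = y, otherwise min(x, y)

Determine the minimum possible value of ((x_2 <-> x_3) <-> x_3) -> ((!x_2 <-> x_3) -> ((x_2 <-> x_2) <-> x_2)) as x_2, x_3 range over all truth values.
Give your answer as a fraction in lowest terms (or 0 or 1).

Take x_2 = 1/3, x_3 = 0:
x_2 <-> x_3 = 1/3 <-> 0 = 0
(x_2 <-> x_3) <-> x_3 = 0 <-> 0 = 1
!x_2 = !1/3 = 0
!x_2 <-> x_3 = 0 <-> 0 = 1
x_2 <-> x_2 = 1/3 <-> 1/3 = 1
(x_2 <-> x_2) <-> x_2 = 1 <-> 1/3 = 1/3
(!x_2 <-> x_3) -> ((x_2 <-> x_2) <-> x_2) = 1 -> 1/3 = 1/3
((x_2 <-> x_3) <-> x_3) -> ((!x_2 <-> x_3) -> ((x_2 <-> x_2) <-> x_2)) = 1 -> 1/3 = 1/3
No assignment yields a value below 1/3, so this is the minimum.

1/3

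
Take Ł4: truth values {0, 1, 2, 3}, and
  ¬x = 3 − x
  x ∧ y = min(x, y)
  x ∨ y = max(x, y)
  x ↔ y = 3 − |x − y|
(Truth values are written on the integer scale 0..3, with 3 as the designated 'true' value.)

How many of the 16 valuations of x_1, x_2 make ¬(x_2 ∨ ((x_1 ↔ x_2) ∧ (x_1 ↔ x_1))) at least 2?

3

x_1 = 0, x_2 = 0 ↦ 0  <
x_1 = 0, x_2 = 1 ↦ 1  <
x_1 = 0, x_2 = 2 ↦ 1  <
x_1 = 0, x_2 = 3 ↦ 0  <
x_1 = 1, x_2 = 0 ↦ 1  <
x_1 = 1, x_2 = 1 ↦ 0  <
x_1 = 1, x_2 = 2 ↦ 1  <
x_1 = 1, x_2 = 3 ↦ 0  <
x_1 = 2, x_2 = 0 ↦ 2  ≥
x_1 = 2, x_2 = 1 ↦ 1  <
x_1 = 2, x_2 = 2 ↦ 0  <
x_1 = 2, x_2 = 3 ↦ 0  <
x_1 = 3, x_2 = 0 ↦ 3  ≥
x_1 = 3, x_2 = 1 ↦ 2  ≥
x_1 = 3, x_2 = 2 ↦ 1  <
x_1 = 3, x_2 = 3 ↦ 0  <
So 3 of the 16 assignments meet the threshold.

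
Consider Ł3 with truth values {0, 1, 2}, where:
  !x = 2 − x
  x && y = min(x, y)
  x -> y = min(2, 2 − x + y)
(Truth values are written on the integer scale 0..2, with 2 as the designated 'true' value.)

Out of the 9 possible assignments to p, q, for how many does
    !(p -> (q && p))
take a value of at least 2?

1

p = 0, q = 0 ↦ 0  <
p = 0, q = 1 ↦ 0  <
p = 0, q = 2 ↦ 0  <
p = 1, q = 0 ↦ 1  <
p = 1, q = 1 ↦ 0  <
p = 1, q = 2 ↦ 0  <
p = 2, q = 0 ↦ 2  ≥
p = 2, q = 1 ↦ 1  <
p = 2, q = 2 ↦ 0  <
So 1 of the 9 assignments meets the threshold.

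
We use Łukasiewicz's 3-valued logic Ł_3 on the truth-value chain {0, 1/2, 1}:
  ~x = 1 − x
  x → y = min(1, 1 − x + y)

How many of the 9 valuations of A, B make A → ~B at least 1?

A = 0, B = 0 ↦ 1  ≥
A = 0, B = 1/2 ↦ 1  ≥
A = 0, B = 1 ↦ 1  ≥
A = 1/2, B = 0 ↦ 1  ≥
A = 1/2, B = 1/2 ↦ 1  ≥
A = 1/2, B = 1 ↦ 1/2  <
A = 1, B = 0 ↦ 1  ≥
A = 1, B = 1/2 ↦ 1/2  <
A = 1, B = 1 ↦ 0  <
So 6 of the 9 assignments meet the threshold.

6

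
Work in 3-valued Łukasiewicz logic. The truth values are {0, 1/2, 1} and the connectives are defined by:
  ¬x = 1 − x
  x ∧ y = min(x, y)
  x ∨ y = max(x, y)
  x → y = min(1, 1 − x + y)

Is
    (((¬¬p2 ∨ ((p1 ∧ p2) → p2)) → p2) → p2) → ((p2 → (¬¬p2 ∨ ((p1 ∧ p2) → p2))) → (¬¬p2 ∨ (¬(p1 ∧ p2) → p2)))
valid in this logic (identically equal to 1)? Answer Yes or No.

No

Counterexample: take p1 = 0, p2 = 0.
¬p2 = ¬0 = 1
¬¬p2 = ¬1 = 0
p1 ∧ p2 = 0 ∧ 0 = 0
(p1 ∧ p2) → p2 = 0 → 0 = 1
¬¬p2 ∨ ((p1 ∧ p2) → p2) = 0 ∨ 1 = 1
(¬¬p2 ∨ ((p1 ∧ p2) → p2)) → p2 = 1 → 0 = 0
((¬¬p2 ∨ ((p1 ∧ p2) → p2)) → p2) → p2 = 0 → 0 = 1
¬p2 = ¬0 = 1
¬¬p2 = ¬1 = 0
p1 ∧ p2 = 0 ∧ 0 = 0
(p1 ∧ p2) → p2 = 0 → 0 = 1
¬¬p2 ∨ ((p1 ∧ p2) → p2) = 0 ∨ 1 = 1
p2 → (¬¬p2 ∨ ((p1 ∧ p2) → p2)) = 0 → 1 = 1
¬p2 = ¬0 = 1
¬¬p2 = ¬1 = 0
p1 ∧ p2 = 0 ∧ 0 = 0
¬(p1 ∧ p2) = ¬0 = 1
¬(p1 ∧ p2) → p2 = 1 → 0 = 0
¬¬p2 ∨ (¬(p1 ∧ p2) → p2) = 0 ∨ 0 = 0
(p2 → (¬¬p2 ∨ ((p1 ∧ p2) → p2))) → (¬¬p2 ∨ (¬(p1 ∧ p2) → p2)) = 1 → 0 = 0
(((¬¬p2 ∨ ((p1 ∧ p2) → p2)) → p2) → p2) → ((p2 → (¬¬p2 ∨ ((p1 ∧ p2) → p2))) → (¬¬p2 ∨ (¬(p1 ∧ p2) → p2))) = 1 → 0 = 0
This gives 0 ≠ 1.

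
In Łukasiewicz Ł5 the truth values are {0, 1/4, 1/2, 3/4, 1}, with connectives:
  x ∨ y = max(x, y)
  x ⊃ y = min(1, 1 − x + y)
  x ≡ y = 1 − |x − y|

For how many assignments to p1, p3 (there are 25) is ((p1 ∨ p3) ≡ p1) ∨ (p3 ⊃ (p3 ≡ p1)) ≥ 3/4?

21

value 1: 19 assignments (counts)
value 3/4: 2 assignments (counts)
value 1/2: 2 assignments
value 1/4: 1 assignment
value 0: 1 assignment
So 21 of the 25 assignments meet the threshold.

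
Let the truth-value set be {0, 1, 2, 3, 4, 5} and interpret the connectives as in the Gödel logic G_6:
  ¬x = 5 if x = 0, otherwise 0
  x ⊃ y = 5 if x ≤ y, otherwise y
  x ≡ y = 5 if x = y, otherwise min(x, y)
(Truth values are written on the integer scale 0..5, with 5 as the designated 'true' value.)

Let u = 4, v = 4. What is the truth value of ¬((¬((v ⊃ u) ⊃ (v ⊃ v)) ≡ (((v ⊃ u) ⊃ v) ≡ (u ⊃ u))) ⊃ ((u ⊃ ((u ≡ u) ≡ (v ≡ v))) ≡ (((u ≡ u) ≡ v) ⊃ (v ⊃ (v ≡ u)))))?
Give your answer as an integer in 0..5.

v ⊃ u = 4 ⊃ 4 = 5
v ⊃ v = 4 ⊃ 4 = 5
(v ⊃ u) ⊃ (v ⊃ v) = 5 ⊃ 5 = 5
¬((v ⊃ u) ⊃ (v ⊃ v)) = ¬5 = 0
v ⊃ u = 4 ⊃ 4 = 5
(v ⊃ u) ⊃ v = 5 ⊃ 4 = 4
u ⊃ u = 4 ⊃ 4 = 5
((v ⊃ u) ⊃ v) ≡ (u ⊃ u) = 4 ≡ 5 = 4
¬((v ⊃ u) ⊃ (v ⊃ v)) ≡ (((v ⊃ u) ⊃ v) ≡ (u ⊃ u)) = 0 ≡ 4 = 0
u ≡ u = 4 ≡ 4 = 5
v ≡ v = 4 ≡ 4 = 5
(u ≡ u) ≡ (v ≡ v) = 5 ≡ 5 = 5
u ⊃ ((u ≡ u) ≡ (v ≡ v)) = 4 ⊃ 5 = 5
u ≡ u = 4 ≡ 4 = 5
(u ≡ u) ≡ v = 5 ≡ 4 = 4
v ≡ u = 4 ≡ 4 = 5
v ⊃ (v ≡ u) = 4 ⊃ 5 = 5
((u ≡ u) ≡ v) ⊃ (v ⊃ (v ≡ u)) = 4 ⊃ 5 = 5
(u ⊃ ((u ≡ u) ≡ (v ≡ v))) ≡ (((u ≡ u) ≡ v) ⊃ (v ⊃ (v ≡ u))) = 5 ≡ 5 = 5
(¬((v ⊃ u) ⊃ (v ⊃ v)) ≡ (((v ⊃ u) ⊃ v) ≡ (u ⊃ u))) ⊃ ((u ⊃ ((u ≡ u) ≡ (v ≡ v))) ≡ (((u ≡ u) ≡ v) ⊃ (v ⊃ (v ≡ u)))) = 0 ⊃ 5 = 5
¬((¬((v ⊃ u) ⊃ (v ⊃ v)) ≡ (((v ⊃ u) ⊃ v) ≡ (u ⊃ u))) ⊃ ((u ⊃ ((u ≡ u) ≡ (v ≡ v))) ≡ (((u ≡ u) ≡ v) ⊃ (v ⊃ (v ≡ u))))) = ¬5 = 0

0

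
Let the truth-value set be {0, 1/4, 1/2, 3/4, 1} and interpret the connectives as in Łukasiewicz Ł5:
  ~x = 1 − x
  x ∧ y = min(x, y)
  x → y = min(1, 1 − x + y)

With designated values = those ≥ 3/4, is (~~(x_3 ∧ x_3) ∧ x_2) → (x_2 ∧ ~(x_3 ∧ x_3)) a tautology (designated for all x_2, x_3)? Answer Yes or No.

Counterexample: take x_2 = 1/2, x_3 = 1.
x_3 ∧ x_3 = 1 ∧ 1 = 1
~(x_3 ∧ x_3) = ~1 = 0
~~(x_3 ∧ x_3) = ~0 = 1
~~(x_3 ∧ x_3) ∧ x_2 = 1 ∧ 1/2 = 1/2
x_3 ∧ x_3 = 1 ∧ 1 = 1
~(x_3 ∧ x_3) = ~1 = 0
x_2 ∧ ~(x_3 ∧ x_3) = 1/2 ∧ 0 = 0
(~~(x_3 ∧ x_3) ∧ x_2) → (x_2 ∧ ~(x_3 ∧ x_3)) = 1/2 → 0 = 1/2
This gives 1/2, which is below 3/4.

No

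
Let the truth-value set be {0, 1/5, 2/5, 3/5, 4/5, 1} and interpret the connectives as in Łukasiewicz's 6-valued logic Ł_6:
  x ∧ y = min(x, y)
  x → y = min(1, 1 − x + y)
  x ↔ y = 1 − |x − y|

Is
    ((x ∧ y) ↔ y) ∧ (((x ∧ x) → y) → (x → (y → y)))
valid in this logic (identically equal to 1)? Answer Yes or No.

No

Counterexample: take x = 0, y = 1/5.
x ∧ y = 0 ∧ 1/5 = 0
(x ∧ y) ↔ y = 0 ↔ 1/5 = 4/5
x ∧ x = 0 ∧ 0 = 0
(x ∧ x) → y = 0 → 1/5 = 1
y → y = 1/5 → 1/5 = 1
x → (y → y) = 0 → 1 = 1
((x ∧ x) → y) → (x → (y → y)) = 1 → 1 = 1
((x ∧ y) ↔ y) ∧ (((x ∧ x) → y) → (x → (y → y))) = 4/5 ∧ 1 = 4/5
This gives 4/5 ≠ 1.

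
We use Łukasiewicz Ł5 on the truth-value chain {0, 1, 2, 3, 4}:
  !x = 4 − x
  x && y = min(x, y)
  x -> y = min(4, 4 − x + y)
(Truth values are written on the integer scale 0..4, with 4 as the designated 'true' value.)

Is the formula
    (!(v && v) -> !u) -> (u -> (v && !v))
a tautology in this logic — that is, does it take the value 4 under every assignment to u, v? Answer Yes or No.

Counterexample: take u = 1, v = 4.
v && v = 4 && 4 = 4
!(v && v) = !4 = 0
!u = !1 = 3
!(v && v) -> !u = 0 -> 3 = 4
!v = !4 = 0
v && !v = 4 && 0 = 0
u -> (v && !v) = 1 -> 0 = 3
(!(v && v) -> !u) -> (u -> (v && !v)) = 4 -> 3 = 3
This gives 3 ≠ 4.

No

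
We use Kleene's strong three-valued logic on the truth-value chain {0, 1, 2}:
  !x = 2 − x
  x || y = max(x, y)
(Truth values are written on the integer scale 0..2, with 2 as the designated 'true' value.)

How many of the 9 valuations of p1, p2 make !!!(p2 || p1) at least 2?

1

p1 = 0, p2 = 0 ↦ 2  ≥
p1 = 0, p2 = 1 ↦ 1  <
p1 = 0, p2 = 2 ↦ 0  <
p1 = 1, p2 = 0 ↦ 1  <
p1 = 1, p2 = 1 ↦ 1  <
p1 = 1, p2 = 2 ↦ 0  <
p1 = 2, p2 = 0 ↦ 0  <
p1 = 2, p2 = 1 ↦ 0  <
p1 = 2, p2 = 2 ↦ 0  <
So 1 of the 9 assignments meets the threshold.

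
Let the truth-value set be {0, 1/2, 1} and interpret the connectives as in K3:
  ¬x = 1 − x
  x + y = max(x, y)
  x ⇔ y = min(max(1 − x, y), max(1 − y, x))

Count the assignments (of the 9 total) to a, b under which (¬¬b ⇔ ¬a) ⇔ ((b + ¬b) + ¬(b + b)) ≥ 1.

2

a = 0, b = 0 ↦ 0  <
a = 0, b = 1/2 ↦ 1/2  <
a = 0, b = 1 ↦ 1  ≥
a = 1/2, b = 0 ↦ 1/2  <
a = 1/2, b = 1/2 ↦ 1/2  <
a = 1/2, b = 1 ↦ 1/2  <
a = 1, b = 0 ↦ 1  ≥
a = 1, b = 1/2 ↦ 1/2  <
a = 1, b = 1 ↦ 0  <
So 2 of the 9 assignments meet the threshold.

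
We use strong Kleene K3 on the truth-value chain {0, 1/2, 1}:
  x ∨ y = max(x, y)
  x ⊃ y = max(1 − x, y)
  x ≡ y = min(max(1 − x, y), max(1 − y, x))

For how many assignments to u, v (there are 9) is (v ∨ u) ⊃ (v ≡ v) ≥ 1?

6

u = 0, v = 0 ↦ 1  ≥
u = 0, v = 1/2 ↦ 1/2  <
u = 0, v = 1 ↦ 1  ≥
u = 1/2, v = 0 ↦ 1  ≥
u = 1/2, v = 1/2 ↦ 1/2  <
u = 1/2, v = 1 ↦ 1  ≥
u = 1, v = 0 ↦ 1  ≥
u = 1, v = 1/2 ↦ 1/2  <
u = 1, v = 1 ↦ 1  ≥
So 6 of the 9 assignments meet the threshold.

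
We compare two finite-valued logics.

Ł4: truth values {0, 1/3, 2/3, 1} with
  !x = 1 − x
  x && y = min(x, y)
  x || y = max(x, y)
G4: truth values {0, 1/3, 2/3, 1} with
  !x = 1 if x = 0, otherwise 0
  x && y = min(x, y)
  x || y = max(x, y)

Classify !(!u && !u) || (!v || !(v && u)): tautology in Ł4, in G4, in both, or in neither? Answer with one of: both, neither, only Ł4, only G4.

only G4

In Ł4: at u = 1/3, v = 1/3 the value is 2/3 — not a tautology.
In G4: every assignment gives 1 — tautology.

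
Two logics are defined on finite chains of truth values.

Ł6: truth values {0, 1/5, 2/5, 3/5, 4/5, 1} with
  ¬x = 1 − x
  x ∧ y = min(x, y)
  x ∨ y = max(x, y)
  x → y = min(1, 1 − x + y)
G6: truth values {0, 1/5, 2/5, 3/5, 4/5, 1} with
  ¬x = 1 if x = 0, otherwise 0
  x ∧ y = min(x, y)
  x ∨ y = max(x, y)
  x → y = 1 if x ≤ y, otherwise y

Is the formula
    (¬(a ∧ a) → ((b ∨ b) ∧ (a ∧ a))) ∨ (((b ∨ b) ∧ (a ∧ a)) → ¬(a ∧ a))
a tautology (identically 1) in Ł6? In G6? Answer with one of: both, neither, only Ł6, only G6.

both

In Ł6: every assignment gives 1 — tautology.
In G6: every assignment gives 1 — tautology.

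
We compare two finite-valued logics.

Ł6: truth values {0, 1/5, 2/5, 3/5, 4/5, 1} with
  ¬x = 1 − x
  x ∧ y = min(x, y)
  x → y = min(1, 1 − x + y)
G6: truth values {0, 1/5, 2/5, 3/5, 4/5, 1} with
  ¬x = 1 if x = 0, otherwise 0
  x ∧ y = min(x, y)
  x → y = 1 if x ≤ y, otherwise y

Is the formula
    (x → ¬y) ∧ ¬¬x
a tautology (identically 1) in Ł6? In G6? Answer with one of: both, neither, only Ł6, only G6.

neither

In Ł6: at x = 0, y = 0 the value is 0 — not a tautology.
In G6: at x = 0, y = 0 the value is 0 — not a tautology.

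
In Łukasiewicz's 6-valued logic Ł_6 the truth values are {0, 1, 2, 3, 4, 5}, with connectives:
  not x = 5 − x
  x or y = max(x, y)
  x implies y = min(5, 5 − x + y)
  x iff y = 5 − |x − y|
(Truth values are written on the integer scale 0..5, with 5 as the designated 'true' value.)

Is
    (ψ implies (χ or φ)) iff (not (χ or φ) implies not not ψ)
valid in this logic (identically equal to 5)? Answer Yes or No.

Counterexample: take φ = 0, ψ = 0, χ = 0.
χ or φ = 0 or 0 = 0
ψ implies (χ or φ) = 0 implies 0 = 5
χ or φ = 0 or 0 = 0
not (χ or φ) = not 0 = 5
not ψ = not 0 = 5
not not ψ = not 5 = 0
not (χ or φ) implies not not ψ = 5 implies 0 = 0
(ψ implies (χ or φ)) iff (not (χ or φ) implies not not ψ) = 5 iff 0 = 0
This gives 0 ≠ 5.

No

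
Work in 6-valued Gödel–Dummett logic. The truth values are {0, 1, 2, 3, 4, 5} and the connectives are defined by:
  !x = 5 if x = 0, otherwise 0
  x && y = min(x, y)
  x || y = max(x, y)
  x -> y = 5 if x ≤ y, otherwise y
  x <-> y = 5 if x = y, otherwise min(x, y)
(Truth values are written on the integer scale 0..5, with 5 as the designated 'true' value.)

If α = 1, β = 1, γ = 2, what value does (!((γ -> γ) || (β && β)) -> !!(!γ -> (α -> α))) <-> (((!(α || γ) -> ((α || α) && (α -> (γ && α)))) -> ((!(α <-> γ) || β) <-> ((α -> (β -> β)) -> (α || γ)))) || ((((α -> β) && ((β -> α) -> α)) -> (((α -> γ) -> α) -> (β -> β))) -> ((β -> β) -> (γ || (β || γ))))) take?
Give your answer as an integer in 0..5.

γ -> γ = 2 -> 2 = 5
β && β = 1 && 1 = 1
(γ -> γ) || (β && β) = 5 || 1 = 5
!((γ -> γ) || (β && β)) = !5 = 0
!γ = !2 = 0
α -> α = 1 -> 1 = 5
!γ -> (α -> α) = 0 -> 5 = 5
!(!γ -> (α -> α)) = !5 = 0
!!(!γ -> (α -> α)) = !0 = 5
!((γ -> γ) || (β && β)) -> !!(!γ -> (α -> α)) = 0 -> 5 = 5
α || γ = 1 || 2 = 2
!(α || γ) = !2 = 0
α || α = 1 || 1 = 1
γ && α = 2 && 1 = 1
α -> (γ && α) = 1 -> 1 = 5
(α || α) && (α -> (γ && α)) = 1 && 5 = 1
!(α || γ) -> ((α || α) && (α -> (γ && α))) = 0 -> 1 = 5
α <-> γ = 1 <-> 2 = 1
!(α <-> γ) = !1 = 0
!(α <-> γ) || β = 0 || 1 = 1
β -> β = 1 -> 1 = 5
α -> (β -> β) = 1 -> 5 = 5
α || γ = 1 || 2 = 2
(α -> (β -> β)) -> (α || γ) = 5 -> 2 = 2
(!(α <-> γ) || β) <-> ((α -> (β -> β)) -> (α || γ)) = 1 <-> 2 = 1
(!(α || γ) -> ((α || α) && (α -> (γ && α)))) -> ((!(α <-> γ) || β) <-> ((α -> (β -> β)) -> (α || γ))) = 5 -> 1 = 1
α -> β = 1 -> 1 = 5
β -> α = 1 -> 1 = 5
(β -> α) -> α = 5 -> 1 = 1
(α -> β) && ((β -> α) -> α) = 5 && 1 = 1
α -> γ = 1 -> 2 = 5
(α -> γ) -> α = 5 -> 1 = 1
β -> β = 1 -> 1 = 5
((α -> γ) -> α) -> (β -> β) = 1 -> 5 = 5
((α -> β) && ((β -> α) -> α)) -> (((α -> γ) -> α) -> (β -> β)) = 1 -> 5 = 5
β -> β = 1 -> 1 = 5
β || γ = 1 || 2 = 2
γ || (β || γ) = 2 || 2 = 2
(β -> β) -> (γ || (β || γ)) = 5 -> 2 = 2
(((α -> β) && ((β -> α) -> α)) -> (((α -> γ) -> α) -> (β -> β))) -> ((β -> β) -> (γ || (β || γ))) = 5 -> 2 = 2
((!(α || γ) -> ((α || α) && (α -> (γ && α)))) -> ((!(α <-> γ) || β) <-> ((α -> (β -> β)) -> (α || γ)))) || ((((α -> β) && ((β -> α) -> α)) -> (((α -> γ) -> α) -> (β -> β))) -> ((β -> β) -> (γ || (β || γ)))) = 1 || 2 = 2
(!((γ -> γ) || (β && β)) -> !!(!γ -> (α -> α))) <-> (((!(α || γ) -> ((α || α) && (α -> (γ && α)))) -> ((!(α <-> γ) || β) <-> ((α -> (β -> β)) -> (α || γ)))) || ((((α -> β) && ((β -> α) -> α)) -> (((α -> γ) -> α) -> (β -> β))) -> ((β -> β) -> (γ || (β || γ))))) = 5 <-> 2 = 2

2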